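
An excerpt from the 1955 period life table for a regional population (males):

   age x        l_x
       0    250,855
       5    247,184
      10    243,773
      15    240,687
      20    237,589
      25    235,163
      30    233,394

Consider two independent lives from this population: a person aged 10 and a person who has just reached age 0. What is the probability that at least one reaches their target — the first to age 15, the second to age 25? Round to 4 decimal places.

p₁ = l_15/l_10 = 240,687/243,773 = 0.987341; p₂ = l_25/l_0 = 235,163/250,855 = 0.937446.
P(at least one) = 1 − (1−p₁)(1−p₂) = 1 − 0.012659 × 0.062554 = 0.999208.

0.9992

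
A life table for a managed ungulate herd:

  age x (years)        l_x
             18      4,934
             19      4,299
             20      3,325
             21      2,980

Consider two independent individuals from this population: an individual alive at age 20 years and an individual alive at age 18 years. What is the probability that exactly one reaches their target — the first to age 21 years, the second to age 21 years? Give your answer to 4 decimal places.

p₁ = l_21/l_20 = 2,980/3,325 = 0.896241; p₂ = l_21/l_18 = 2,980/4,934 = 0.603972.
P(exactly one) = p₁(1−p₂) + (1−p₁)p₂ = 0.354937 + 0.062668 = 0.417604.

0.4176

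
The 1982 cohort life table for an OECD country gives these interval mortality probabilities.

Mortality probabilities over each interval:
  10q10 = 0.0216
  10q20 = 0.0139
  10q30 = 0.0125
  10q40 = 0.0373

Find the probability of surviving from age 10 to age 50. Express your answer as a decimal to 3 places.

0.917

Survival from 10 to 50 is the product of surviving each interval: (1 − 0.0216) × (1 − 0.0139) × (1 − 0.0125) × (1 − 0.0373).
= 0.9784 × 0.9861 × 0.9875 × 0.9627 = 0.917203.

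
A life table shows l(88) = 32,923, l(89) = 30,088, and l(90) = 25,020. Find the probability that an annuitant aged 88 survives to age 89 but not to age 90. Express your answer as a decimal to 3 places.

This is the probability of reaching 89 but not 90, conditional on being alive at 88: (l(89) − l(90)) / l(88).
= (30,088 − 25,020) / 32,923 = 5,068 / 32,923 = 0.153935.

0.154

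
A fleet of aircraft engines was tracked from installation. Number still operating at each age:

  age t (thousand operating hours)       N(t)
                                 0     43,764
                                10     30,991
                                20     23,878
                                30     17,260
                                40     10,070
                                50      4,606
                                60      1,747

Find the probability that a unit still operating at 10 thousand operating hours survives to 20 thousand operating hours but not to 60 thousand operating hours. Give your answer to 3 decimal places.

This is the probability of reaching 20 but not 60, conditional on being operational at 10: (N(20) − N(60)) / N(10).
= (23,878 − 1,747) / 30,991 = 22,131 / 30,991 = 0.714111.

0.714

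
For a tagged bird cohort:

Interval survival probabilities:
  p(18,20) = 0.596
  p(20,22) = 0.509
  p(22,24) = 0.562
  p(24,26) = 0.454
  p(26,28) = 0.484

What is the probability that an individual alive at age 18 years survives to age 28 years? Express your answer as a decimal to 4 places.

0.0375

Chaining the interval survival probabilities: 0.596 × 0.509 × 0.562 × 0.454 × 0.484.
= 0.037463.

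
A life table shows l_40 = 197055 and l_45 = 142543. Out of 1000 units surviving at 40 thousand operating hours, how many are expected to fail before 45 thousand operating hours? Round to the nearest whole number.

The relevant probability is 1 − 142543/197055 = 0.276633.
Expected number = 1000 × 0.276633 = 277.

277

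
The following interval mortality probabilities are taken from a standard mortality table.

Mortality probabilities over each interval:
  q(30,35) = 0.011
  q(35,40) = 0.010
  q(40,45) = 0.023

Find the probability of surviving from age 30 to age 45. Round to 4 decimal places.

0.9566

Survival from 30 to 45 is the product of surviving each interval: (1 − 0.011) × (1 − 0.010) × (1 − 0.023).
= 0.989 × 0.990 × 0.977 = 0.956590.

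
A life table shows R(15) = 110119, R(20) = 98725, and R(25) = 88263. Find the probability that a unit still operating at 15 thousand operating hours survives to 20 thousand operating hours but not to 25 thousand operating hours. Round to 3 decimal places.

0.095

This is the probability of reaching 20 but not 25, conditional on being operational at 15: (R(20) − R(25)) / R(15).
= (98725 − 88263) / 110119 = 10462 / 110119 = 0.095006.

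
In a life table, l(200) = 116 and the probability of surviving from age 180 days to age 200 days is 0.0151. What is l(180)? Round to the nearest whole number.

7682

l(180) = l(200) / p = 116 / 0.0151 = 7682.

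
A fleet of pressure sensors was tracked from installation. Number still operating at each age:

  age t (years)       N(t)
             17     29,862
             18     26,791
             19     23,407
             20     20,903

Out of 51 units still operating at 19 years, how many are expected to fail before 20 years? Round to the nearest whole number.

5

The relevant probability is 1 − 20,903/23,407 = 0.106977.
Expected number = 51 × 0.106977 = 5.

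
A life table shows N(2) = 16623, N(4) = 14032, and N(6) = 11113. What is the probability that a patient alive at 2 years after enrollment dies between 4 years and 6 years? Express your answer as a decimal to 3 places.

This is the probability of reaching 4 but not 6, conditional on being alive at 2: (N(4) − N(6)) / N(2).
= (14032 − 11113) / 16623 = 2919 / 16623 = 0.175600.

0.176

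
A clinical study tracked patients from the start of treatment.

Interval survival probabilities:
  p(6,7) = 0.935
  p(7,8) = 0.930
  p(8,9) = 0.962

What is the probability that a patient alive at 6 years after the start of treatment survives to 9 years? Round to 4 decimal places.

Chaining the interval survival probabilities: 0.935 × 0.930 × 0.962.
= 0.836507.

0.8365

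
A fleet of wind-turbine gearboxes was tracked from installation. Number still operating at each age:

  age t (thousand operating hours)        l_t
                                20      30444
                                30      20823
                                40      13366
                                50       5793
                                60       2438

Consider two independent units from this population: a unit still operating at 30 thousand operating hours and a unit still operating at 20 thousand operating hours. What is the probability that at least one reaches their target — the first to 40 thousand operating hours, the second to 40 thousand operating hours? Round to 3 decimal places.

p₁ = l_40/l_30 = 13366/20823 = 0.641886; p₂ = l_40/l_20 = 13366/30444 = 0.439036.
P(at least one) = 1 − (1−p₁)(1−p₂) = 1 − 0.358114 × 0.560964 = 0.799111.

0.799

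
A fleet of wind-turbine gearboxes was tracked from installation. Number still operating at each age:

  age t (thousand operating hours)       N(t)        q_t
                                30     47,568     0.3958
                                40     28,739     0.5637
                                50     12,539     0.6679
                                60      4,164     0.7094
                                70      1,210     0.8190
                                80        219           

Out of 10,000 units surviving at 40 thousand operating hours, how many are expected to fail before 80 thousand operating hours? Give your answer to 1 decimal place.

9923.8

The relevant probability is 1 − 219/28,739 = 0.992380.
Expected number = 10,000 × 0.992380 = 9923.8.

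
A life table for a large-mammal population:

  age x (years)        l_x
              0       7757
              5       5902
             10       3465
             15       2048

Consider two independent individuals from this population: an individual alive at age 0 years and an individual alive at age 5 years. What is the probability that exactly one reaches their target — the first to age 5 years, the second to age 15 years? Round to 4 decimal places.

p₁ = l_5/l_0 = 5902/7757 = 0.760861; p₂ = l_15/l_5 = 2048/5902 = 0.347001.
P(exactly one) = p₁(1−p₂) + (1−p₁)p₂ = 0.496841 + 0.082981 = 0.579823.

0.5798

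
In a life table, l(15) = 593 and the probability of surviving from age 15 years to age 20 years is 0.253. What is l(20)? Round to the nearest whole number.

l(20) = l(15) × p = 593 × 0.253 = 150.

150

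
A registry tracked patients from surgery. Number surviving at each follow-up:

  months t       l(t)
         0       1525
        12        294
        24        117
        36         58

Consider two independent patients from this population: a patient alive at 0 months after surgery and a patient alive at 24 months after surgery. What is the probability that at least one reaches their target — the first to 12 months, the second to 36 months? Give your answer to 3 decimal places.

0.593

p₁ = l(12)/l(0) = 294/1525 = 0.192787; p₂ = l(36)/l(24) = 58/117 = 0.495726.
P(at least one) = 1 − (1−p₁)(1−p₂) = 1 − 0.807213 × 0.504274 = 0.592943.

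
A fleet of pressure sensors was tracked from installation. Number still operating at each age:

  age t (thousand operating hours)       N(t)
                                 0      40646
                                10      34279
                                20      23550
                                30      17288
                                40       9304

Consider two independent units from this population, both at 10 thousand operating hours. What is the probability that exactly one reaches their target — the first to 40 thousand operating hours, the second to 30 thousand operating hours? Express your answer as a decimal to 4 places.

0.5020

p₁ = N(40)/N(10) = 9304/34279 = 0.271420; p₂ = N(30)/N(10) = 17288/34279 = 0.504332.
P(exactly one) = p₁(1−p₂) + (1−p₁)p₂ = 0.134534 + 0.367446 = 0.501980.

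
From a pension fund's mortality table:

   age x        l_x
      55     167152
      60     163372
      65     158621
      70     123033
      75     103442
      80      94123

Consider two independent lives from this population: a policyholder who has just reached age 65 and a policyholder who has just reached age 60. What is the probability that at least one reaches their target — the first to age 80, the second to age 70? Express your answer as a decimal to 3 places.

p₁ = l_80/l_65 = 94123/158621 = 0.593383; p₂ = l_70/l_60 = 123033/163372 = 0.753085.
P(at least one) = 1 − (1−p₁)(1−p₂) = 1 − 0.406617 × 0.246915 = 0.899600.

0.900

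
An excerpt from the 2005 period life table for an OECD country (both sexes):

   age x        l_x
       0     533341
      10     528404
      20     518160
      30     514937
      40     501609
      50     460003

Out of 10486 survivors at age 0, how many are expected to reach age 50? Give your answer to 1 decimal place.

9044.1

The relevant probability is 460003/533341 = 0.862493.
Expected number = 10486 × 0.862493 = 9044.1.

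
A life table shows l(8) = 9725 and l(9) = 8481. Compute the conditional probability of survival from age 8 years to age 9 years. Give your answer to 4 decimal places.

0.8721

The conditional survival probability is l(9)/l(8) = 8481/9725 = 0.872082.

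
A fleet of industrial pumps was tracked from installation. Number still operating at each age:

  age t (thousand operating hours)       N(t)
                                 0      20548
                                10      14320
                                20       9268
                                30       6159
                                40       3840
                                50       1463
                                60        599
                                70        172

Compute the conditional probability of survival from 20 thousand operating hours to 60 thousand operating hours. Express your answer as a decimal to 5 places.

The conditional survival probability is N(60)/N(20) = 599/9268 = 0.064631.

0.06463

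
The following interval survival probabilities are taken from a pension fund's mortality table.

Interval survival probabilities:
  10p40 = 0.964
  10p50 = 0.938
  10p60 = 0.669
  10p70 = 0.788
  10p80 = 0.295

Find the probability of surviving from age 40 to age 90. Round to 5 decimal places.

Chaining the interval survival probabilities: 0.964 × 0.938 × 0.669 × 0.788 × 0.295.
= 0.140622.

0.14062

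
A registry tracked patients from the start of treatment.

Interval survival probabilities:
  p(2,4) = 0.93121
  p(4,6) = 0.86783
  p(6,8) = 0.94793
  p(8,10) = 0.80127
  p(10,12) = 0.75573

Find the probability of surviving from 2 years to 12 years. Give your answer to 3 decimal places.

P(survive 2→12) = 0.93121 × 0.86783 × 0.94793 × 0.80127 × 0.75573.
= 0.463878.

0.464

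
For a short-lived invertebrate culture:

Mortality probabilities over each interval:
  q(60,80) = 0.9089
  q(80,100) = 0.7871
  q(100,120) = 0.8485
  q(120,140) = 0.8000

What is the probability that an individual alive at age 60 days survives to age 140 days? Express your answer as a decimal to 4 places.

0.0006

The overall survival probability is (1 − 0.9089) × (1 − 0.7871) × (1 − 0.8485) × (1 − 0.8000).
= 0.0911 × 0.2129 × 0.1515 × 0.2000 = 0.000588.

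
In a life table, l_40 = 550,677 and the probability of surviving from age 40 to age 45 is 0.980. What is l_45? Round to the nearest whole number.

l_45 = l_40 × p = 550,677 × 0.980 = 539663.

539663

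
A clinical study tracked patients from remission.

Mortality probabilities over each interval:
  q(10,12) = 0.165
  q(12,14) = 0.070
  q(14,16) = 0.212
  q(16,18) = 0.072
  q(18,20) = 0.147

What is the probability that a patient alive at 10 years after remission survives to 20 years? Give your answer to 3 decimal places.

Survival from 10 to 20 is the product of surviving each interval: (1 − 0.165) × (1 − 0.070) × (1 − 0.212) × (1 − 0.072) × (1 − 0.147).
= 0.835 × 0.930 × 0.788 × 0.928 × 0.853 = 0.484387.

0.484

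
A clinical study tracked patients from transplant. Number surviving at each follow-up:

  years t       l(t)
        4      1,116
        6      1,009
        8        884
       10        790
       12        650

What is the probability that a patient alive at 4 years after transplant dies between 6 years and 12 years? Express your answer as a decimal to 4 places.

0.3217

This is the probability of reaching 6 but not 12, conditional on being alive at 4: (l(6) − l(12)) / l(4).
= (1,009 − 650) / 1,116 = 359 / 1,116 = 0.321685.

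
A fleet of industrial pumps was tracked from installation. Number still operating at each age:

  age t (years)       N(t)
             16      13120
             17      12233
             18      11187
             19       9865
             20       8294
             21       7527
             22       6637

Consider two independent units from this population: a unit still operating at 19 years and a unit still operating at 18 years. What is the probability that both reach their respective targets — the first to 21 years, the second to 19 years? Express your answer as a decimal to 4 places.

p₁ = N(21)/N(19) = 7527/9865 = 0.763001; p₂ = N(19)/N(18) = 9865/11187 = 0.881827.
P(both) = p₁ × p₂ = 0.763001 × 0.881827 = 0.672835.

0.6728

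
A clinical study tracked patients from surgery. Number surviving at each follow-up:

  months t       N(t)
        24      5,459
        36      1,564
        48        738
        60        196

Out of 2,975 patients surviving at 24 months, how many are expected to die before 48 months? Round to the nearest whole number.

The relevant probability is 1 − 738/5,459 = 0.864810.
Expected number = 2,975 × 0.864810 = 2573.

2573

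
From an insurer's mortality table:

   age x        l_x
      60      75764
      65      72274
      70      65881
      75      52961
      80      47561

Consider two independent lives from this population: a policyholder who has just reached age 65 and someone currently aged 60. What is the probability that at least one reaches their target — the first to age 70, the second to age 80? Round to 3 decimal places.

p₁ = l_70/l_65 = 65881/72274 = 0.911545; p₂ = l_80/l_60 = 47561/75764 = 0.627752.
P(at least one) = 1 − (1−p₁)(1−p₂) = 1 − 0.088455 × 0.372248 = 0.967073.

0.967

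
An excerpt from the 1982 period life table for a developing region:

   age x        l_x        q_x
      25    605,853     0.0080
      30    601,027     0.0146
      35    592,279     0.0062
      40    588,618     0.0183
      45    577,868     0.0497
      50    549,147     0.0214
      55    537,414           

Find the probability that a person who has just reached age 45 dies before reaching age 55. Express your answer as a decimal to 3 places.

P(die before 55 | alive at 45) = 1 − l_55/l_45 = 1 − 537,414/577,868 = (40,454)/577,868 = 0.070006.

0.070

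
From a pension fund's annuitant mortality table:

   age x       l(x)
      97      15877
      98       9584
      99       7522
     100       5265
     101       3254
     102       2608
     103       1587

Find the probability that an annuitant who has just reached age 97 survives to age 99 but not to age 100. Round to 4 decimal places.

This is the probability of reaching 99 but not 100, conditional on being alive at 97: (l(99) − l(100)) / l(97).
= (7522 − 5265) / 15877 = 2257 / 15877 = 0.142155.

0.1422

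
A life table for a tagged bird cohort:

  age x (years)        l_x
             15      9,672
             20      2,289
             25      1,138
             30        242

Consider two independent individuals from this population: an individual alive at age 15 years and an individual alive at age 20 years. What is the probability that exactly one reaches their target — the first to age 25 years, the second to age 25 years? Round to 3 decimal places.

p₁ = l_25/l_15 = 1,138/9,672 = 0.117659; p₂ = l_25/l_20 = 1,138/2,289 = 0.497160.
P(exactly one) = p₁(1−p₂) + (1−p₁)p₂ = 0.059164 + 0.438665 = 0.497828.

0.498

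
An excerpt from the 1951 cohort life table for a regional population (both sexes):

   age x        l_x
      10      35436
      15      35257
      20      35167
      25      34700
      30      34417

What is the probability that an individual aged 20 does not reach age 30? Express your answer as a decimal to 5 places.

P(die before 30 | alive at 20) = 1 − l_30/l_20 = 1 − 34417/35167 = (750)/35167 = 0.021327.

0.02133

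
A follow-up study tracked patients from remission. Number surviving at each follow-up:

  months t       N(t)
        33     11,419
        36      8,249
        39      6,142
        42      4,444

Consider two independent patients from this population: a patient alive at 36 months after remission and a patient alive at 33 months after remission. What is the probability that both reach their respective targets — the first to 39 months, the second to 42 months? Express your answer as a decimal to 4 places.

0.2898

p₁ = N(39)/N(36) = 6,142/8,249 = 0.744575; p₂ = N(42)/N(33) = 4,444/11,419 = 0.389176.
P(both) = p₁ × p₂ = 0.744575 × 0.389176 = 0.289771.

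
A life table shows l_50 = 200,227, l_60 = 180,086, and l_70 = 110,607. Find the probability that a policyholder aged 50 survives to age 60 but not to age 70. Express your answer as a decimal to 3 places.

We want 10|10q50 = (l_60 − l_70)/l_50.
This is the probability of reaching 60 but not 70, conditional on being alive at 50: (l_60 − l_70) / l_50.
= (180,086 − 110,607) / 200,227 = 69,479 / 200,227 = 0.347001.

0.347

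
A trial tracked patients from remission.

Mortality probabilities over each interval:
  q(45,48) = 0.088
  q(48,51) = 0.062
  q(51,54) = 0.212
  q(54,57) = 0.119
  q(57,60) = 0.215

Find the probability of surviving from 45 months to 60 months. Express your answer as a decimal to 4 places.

Survival from 45 to 60 is the product of surviving each interval: (1 − 0.088) × (1 − 0.062) × (1 − 0.212) × (1 − 0.119) × (1 − 0.215).
= 0.912 × 0.938 × 0.788 × 0.881 × 0.785 = 0.466197.

0.4662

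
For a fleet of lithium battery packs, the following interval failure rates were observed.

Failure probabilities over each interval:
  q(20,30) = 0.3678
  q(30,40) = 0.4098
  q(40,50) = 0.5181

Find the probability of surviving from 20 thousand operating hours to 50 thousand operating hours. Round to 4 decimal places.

The overall survival probability is (1 − 0.3678) × (1 − 0.4098) × (1 − 0.5181).
= 0.6322 × 0.5902 × 0.4819 = 0.179809.

0.1798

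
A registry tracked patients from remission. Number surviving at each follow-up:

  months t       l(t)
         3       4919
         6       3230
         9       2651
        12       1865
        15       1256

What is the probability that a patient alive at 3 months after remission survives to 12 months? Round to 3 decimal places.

The conditional survival probability is l(12)/l(3) = 1865/4919 = 0.379142.

0.379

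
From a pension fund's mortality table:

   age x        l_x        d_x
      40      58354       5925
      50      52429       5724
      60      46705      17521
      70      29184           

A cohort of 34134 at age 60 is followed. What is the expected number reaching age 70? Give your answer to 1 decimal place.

The relevant probability is 29184/46705 = 0.624858.
Expected number = 34134 × 0.624858 = 21328.9.

21328.9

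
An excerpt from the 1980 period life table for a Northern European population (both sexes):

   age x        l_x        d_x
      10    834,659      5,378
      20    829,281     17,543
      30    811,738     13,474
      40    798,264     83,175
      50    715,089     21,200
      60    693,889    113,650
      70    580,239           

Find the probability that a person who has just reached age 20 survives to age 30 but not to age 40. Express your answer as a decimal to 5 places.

This is the probability of reaching 30 but not 40, conditional on being alive at 20: (l_30 − l_40) / l_20.
= (811,738 − 798,264) / 829,281 = 13,474 / 829,281 = 0.016248.

0.01625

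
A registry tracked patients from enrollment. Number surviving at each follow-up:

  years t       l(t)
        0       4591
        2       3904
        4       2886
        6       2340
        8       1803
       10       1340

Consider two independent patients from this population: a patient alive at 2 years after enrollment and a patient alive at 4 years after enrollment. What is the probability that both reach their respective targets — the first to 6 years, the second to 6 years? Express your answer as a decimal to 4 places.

p₁ = l(6)/l(2) = 2340/3904 = 0.599385; p₂ = l(6)/l(4) = 2340/2886 = 0.810811.
P(both) = p₁ × p₂ = 0.599385 × 0.810811 = 0.485988.

0.4860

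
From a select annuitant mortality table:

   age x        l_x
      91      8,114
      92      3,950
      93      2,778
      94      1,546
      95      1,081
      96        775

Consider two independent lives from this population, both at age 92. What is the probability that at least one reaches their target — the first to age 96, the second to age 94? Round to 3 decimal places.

0.511

p₁ = l_96/l_92 = 775/3,950 = 0.196203; p₂ = l_94/l_92 = 1,546/3,950 = 0.391392.
P(at least one) = 1 − (1−p₁)(1−p₂) = 1 − 0.803797 × 0.608608 = 0.510803.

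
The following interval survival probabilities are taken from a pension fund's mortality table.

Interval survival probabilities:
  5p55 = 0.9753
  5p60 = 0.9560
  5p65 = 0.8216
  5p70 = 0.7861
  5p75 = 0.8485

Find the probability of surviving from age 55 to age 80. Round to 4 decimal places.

0.5110

The overall survival probability is 0.9753 × 0.9560 × 0.8216 × 0.7861 × 0.8485.
= 0.510959.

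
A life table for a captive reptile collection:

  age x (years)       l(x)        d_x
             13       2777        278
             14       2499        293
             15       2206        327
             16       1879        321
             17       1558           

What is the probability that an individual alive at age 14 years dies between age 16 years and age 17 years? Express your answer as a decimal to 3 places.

0.128

This is the probability of reaching 16 but not 17, conditional on being alive at 14: (l(16) − l(17)) / l(14).
= (1879 − 1558) / 2499 = 321 / 2499 = 0.128451.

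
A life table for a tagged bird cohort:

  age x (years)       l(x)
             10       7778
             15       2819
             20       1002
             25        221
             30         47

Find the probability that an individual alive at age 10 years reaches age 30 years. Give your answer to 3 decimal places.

0.006

The conditional survival probability is l(30)/l(10) = 47/7778 = 0.006043.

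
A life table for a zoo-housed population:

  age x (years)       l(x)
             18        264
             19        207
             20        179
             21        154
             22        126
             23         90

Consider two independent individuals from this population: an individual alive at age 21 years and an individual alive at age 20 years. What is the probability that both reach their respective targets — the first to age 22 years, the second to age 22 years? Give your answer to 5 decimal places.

p₁ = l(22)/l(21) = 126/154 = 0.818182; p₂ = l(22)/l(20) = 126/179 = 0.703911.
P(both) = p₁ × p₂ = 0.818182 × 0.703911 = 0.575927.

0.57593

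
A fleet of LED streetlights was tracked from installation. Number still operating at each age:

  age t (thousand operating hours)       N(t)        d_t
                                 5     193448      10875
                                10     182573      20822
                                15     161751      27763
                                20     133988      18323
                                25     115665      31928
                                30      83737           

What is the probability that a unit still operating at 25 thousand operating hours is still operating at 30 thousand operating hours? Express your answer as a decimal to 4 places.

The conditional survival probability is N(30)/N(25) = 83737/115665 = 0.723961.

0.7240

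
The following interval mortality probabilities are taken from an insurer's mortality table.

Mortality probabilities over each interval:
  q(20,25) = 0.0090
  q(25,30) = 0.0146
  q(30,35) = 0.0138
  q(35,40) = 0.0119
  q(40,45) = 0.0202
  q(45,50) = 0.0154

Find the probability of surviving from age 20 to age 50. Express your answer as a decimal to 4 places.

0.9180

P(survive 20→50) = (1 − 0.0090) × (1 − 0.0146) × (1 − 0.0138) × (1 − 0.0119) × (1 − 0.0202) × (1 − 0.0154).
= 0.9910 × 0.9854 × 0.9862 × 0.9881 × 0.9798 × 0.9846 = 0.918014.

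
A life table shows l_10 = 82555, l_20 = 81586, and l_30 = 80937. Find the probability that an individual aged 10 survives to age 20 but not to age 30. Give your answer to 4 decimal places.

We want 10|10q10 = (l_20 − l_30)/l_10.
This is the probability of reaching 20 but not 30, conditional on being alive at 10: (l_20 − l_30) / l_10.
= (81586 − 80937) / 82555 = 649 / 82555 = 0.007861.

0.0079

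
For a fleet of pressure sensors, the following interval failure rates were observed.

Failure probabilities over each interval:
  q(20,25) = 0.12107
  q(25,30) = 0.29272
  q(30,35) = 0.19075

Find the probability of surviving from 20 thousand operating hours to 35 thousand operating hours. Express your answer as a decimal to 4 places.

Chaining the interval survival probabilities: (1 − 0.12107) × (1 − 0.29272) × (1 − 0.19075).
= 0.87893 × 0.70728 × 0.80925 = 0.503070.

0.5031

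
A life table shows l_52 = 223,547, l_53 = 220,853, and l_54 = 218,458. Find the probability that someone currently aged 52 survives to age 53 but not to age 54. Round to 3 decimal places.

0.011

We want 1|1q52 = (l_53 − l_54)/l_52.
This is the probability of reaching 53 but not 54, conditional on being alive at 52: (l_53 − l_54) / l_52.
= (220,853 − 218,458) / 223,547 = 2,395 / 223,547 = 0.010714.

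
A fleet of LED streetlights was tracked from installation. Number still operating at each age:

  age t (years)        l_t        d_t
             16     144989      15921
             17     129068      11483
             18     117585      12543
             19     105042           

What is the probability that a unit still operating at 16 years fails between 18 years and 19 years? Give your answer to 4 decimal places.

0.0865

This is the probability of reaching 18 but not 19, conditional on being operational at 16: (l_18 − l_19) / l_16.
= (117585 − 105042) / 144989 = 12543 / 144989 = 0.086510.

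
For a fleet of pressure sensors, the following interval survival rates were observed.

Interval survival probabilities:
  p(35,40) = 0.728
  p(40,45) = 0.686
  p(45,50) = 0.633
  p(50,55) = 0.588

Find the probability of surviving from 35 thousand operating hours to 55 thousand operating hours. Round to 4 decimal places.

0.1859

Survival from 35 to 55 is the product of surviving each interval: 0.728 × 0.686 × 0.633 × 0.588.
= 0.185882.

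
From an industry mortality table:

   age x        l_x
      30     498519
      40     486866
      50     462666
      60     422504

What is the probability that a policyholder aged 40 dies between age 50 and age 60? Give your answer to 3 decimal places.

We want 10|10q40 = (l_50 − l_60)/l_40.
This is the probability of reaching 50 but not 60, conditional on being alive at 40: (l_50 − l_60) / l_40.
= (462666 − 422504) / 486866 = 40162 / 486866 = 0.082491.

0.082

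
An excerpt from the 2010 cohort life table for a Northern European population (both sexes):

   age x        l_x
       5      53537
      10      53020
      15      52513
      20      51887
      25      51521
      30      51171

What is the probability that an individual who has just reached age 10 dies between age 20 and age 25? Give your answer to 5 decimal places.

0.00690

We want 10|5q10 = (l_20 − l_25)/l_10.
This is the probability of reaching 20 but not 25, conditional on being alive at 10: (l_20 − l_25) / l_10.
= (51887 − 51521) / 53020 = 366 / 53020 = 0.006903.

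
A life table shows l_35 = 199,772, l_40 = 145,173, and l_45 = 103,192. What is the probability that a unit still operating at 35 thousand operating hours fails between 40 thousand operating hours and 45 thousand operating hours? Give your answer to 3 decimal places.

This is the probability of reaching 40 but not 45, conditional on being operational at 35: (l_40 − l_45) / l_35.
= (145,173 − 103,192) / 199,772 = 41,981 / 199,772 = 0.210145.

0.210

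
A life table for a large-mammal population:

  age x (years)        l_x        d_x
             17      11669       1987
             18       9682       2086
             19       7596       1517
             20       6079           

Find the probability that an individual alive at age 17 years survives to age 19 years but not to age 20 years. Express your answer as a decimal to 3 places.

0.130

This is the probability of reaching 19 but not 20, conditional on being alive at 17: (l_19 − l_20) / l_17.
= (7596 − 6079) / 11669 = 1517 / 11669 = 0.130003.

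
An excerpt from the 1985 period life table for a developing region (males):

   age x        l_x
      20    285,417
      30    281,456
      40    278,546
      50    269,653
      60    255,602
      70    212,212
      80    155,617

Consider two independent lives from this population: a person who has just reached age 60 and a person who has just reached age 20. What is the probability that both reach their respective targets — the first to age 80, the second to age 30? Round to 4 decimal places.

0.6004

p₁ = l_80/l_60 = 155,617/255,602 = 0.608825; p₂ = l_30/l_20 = 281,456/285,417 = 0.986122.
P(both) = p₁ × p₂ = 0.608825 × 0.986122 = 0.600376.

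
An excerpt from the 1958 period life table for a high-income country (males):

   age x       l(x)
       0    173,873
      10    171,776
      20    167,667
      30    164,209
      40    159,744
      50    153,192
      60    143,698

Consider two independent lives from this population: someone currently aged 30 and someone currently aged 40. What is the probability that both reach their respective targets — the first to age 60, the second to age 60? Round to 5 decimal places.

p₁ = l(60)/l(30) = 143,698/164,209 = 0.875092; p₂ = l(60)/l(40) = 143,698/159,744 = 0.899552.
P(both) = p₁ × p₂ = 0.875092 × 0.899552 = 0.787191.

0.78719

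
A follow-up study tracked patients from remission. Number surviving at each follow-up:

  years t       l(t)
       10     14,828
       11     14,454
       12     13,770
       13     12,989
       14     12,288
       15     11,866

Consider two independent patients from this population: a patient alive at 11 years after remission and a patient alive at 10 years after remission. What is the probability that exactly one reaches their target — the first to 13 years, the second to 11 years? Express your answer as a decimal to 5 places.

p₁ = l(13)/l(11) = 12,989/14,454 = 0.898644; p₂ = l(11)/l(10) = 14,454/14,828 = 0.974777.
P(exactly one) = p₁(1−p₂) + (1−p₁)p₂ = 0.022666 + 0.098799 = 0.121466.

0.12147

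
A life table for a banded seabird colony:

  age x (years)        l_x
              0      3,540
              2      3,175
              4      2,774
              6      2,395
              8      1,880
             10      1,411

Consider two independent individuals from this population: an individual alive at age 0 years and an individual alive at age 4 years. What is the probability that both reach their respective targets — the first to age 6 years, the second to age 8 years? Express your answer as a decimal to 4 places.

p₁ = l_6/l_0 = 2,395/3,540 = 0.676554; p₂ = l_8/l_4 = 1,880/2,774 = 0.677722.
P(both) = p₁ × p₂ = 0.676554 × 0.677722 = 0.458516.

0.4585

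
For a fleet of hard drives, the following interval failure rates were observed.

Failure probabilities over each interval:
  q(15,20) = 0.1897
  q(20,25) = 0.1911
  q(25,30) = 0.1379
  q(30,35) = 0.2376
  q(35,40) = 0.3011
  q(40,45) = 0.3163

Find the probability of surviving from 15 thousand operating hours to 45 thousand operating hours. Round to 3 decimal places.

0.206

The overall survival probability is (1 − 0.1897) × (1 − 0.1911) × (1 − 0.1379) × (1 − 0.2376) × (1 − 0.3011) × (1 − 0.3163).
= 0.8103 × 0.8089 × 0.8621 × 0.7624 × 0.6989 × 0.6837 = 0.205855.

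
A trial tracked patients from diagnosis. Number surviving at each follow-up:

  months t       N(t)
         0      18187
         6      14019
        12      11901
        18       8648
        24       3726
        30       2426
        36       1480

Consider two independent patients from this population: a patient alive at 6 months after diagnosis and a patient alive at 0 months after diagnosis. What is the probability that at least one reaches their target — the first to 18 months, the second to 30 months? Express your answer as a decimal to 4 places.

0.6680

p₁ = N(18)/N(6) = 8648/14019 = 0.616877; p₂ = N(30)/N(0) = 2426/18187 = 0.133392.
P(at least one) = 1 − (1−p₁)(1−p₂) = 1 − 0.383123 × 0.866608 = 0.667983.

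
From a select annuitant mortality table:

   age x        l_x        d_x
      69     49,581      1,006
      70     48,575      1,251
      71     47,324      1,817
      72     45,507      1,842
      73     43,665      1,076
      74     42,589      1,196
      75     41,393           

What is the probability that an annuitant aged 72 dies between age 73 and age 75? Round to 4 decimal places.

0.0499

This is the probability of reaching 73 but not 75, conditional on being alive at 72: (l_73 − l_75) / l_72.
= (43,665 − 41,393) / 45,507 = 2,272 / 45,507 = 0.049926.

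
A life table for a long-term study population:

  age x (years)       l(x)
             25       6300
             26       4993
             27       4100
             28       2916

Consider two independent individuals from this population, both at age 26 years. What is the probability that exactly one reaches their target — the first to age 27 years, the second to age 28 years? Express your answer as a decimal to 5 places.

0.44604

p₁ = l(27)/l(26) = 4100/4993 = 0.821150; p₂ = l(28)/l(26) = 2916/4993 = 0.584018.
P(exactly one) = p₁(1−p₂) + (1−p₁)p₂ = 0.341584 + 0.104452 = 0.446035.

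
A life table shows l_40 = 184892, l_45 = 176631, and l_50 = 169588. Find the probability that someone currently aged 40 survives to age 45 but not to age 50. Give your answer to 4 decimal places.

0.0381

We want 5|5q40 = (l_45 − l_50)/l_40.
This is the probability of reaching 45 but not 50, conditional on being alive at 40: (l_45 − l_50) / l_40.
= (176631 − 169588) / 184892 = 7043 / 184892 = 0.038093.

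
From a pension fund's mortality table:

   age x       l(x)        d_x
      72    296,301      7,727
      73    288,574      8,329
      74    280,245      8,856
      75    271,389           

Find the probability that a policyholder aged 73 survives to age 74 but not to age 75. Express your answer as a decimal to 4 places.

0.0307

This is the probability of reaching 74 but not 75, conditional on being alive at 73: (l(74) − l(75)) / l(73).
= (280,245 − 271,389) / 288,574 = 8,856 / 288,574 = 0.030689.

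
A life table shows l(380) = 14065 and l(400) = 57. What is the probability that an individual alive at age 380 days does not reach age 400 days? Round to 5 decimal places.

0.99595

P(die before 400 | alive at 380) = 1 − l(400)/l(380) = 1 − 57/14065 = (14008)/14065 = 0.995947.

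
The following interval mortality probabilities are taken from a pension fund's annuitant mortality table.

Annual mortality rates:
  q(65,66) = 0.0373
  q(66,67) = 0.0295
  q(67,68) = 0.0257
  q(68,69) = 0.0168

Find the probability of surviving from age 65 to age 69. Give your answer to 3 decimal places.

Chaining the interval survival probabilities: (1 − 0.0373) × (1 − 0.0295) × (1 − 0.0257) × (1 − 0.0168).
= 0.9627 × 0.9705 × 0.9743 × 0.9832 = 0.894996.

0.895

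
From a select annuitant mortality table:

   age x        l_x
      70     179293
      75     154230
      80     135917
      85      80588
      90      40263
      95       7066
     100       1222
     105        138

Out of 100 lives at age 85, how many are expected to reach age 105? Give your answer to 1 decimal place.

0.2

The relevant probability is 138/80588 = 0.001712.
Expected number = 100 × 0.001712 = 0.2.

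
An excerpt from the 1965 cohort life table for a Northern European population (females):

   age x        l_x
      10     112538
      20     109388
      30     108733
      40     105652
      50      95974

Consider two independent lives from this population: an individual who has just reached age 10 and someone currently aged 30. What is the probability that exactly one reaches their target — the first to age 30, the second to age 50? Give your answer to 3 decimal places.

p₁ = l_30/l_10 = 108733/112538 = 0.966189; p₂ = l_50/l_30 = 95974/108733 = 0.882658.
P(exactly one) = p₁(1−p₂) + (1−p₁)p₂ = 0.113375 + 0.029844 = 0.143218.

0.143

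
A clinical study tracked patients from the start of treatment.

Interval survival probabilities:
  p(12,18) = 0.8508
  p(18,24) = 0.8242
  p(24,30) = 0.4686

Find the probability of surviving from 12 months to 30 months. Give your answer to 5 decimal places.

0.32860

The overall survival probability is 0.8508 × 0.8242 × 0.4686.
= 0.328596.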